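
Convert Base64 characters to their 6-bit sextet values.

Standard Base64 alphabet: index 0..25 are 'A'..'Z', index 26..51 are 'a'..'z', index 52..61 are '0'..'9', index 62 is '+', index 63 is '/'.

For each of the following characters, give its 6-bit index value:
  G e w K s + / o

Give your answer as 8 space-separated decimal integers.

'G': A..Z range, ord('G') − ord('A') = 6
'e': a..z range, 26 + ord('e') − ord('a') = 30
'w': a..z range, 26 + ord('w') − ord('a') = 48
'K': A..Z range, ord('K') − ord('A') = 10
's': a..z range, 26 + ord('s') − ord('a') = 44
'+': index 62
'/': index 63
'o': a..z range, 26 + ord('o') − ord('a') = 40

Answer: 6 30 48 10 44 62 63 40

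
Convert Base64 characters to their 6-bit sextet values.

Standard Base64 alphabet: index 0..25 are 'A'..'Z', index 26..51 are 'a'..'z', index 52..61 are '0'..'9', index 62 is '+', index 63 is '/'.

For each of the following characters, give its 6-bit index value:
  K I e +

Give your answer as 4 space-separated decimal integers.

Answer: 10 8 30 62

Derivation:
'K': A..Z range, ord('K') − ord('A') = 10
'I': A..Z range, ord('I') − ord('A') = 8
'e': a..z range, 26 + ord('e') − ord('a') = 30
'+': index 62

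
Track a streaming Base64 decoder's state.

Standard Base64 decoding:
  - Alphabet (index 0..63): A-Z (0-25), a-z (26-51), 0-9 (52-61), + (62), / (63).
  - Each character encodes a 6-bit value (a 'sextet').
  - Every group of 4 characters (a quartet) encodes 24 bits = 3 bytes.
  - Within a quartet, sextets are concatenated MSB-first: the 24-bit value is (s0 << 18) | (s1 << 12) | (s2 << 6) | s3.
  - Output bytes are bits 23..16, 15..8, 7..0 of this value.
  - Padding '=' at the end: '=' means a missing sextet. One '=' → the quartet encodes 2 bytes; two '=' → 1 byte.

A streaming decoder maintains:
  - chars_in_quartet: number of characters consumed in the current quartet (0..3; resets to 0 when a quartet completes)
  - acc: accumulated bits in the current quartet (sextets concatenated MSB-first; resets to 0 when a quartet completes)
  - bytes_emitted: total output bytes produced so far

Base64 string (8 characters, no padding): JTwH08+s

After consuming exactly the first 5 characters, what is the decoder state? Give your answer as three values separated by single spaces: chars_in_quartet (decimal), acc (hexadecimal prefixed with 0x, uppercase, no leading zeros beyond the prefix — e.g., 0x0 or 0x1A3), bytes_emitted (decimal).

Answer: 1 0x34 3

Derivation:
After char 0 ('J'=9): chars_in_quartet=1 acc=0x9 bytes_emitted=0
After char 1 ('T'=19): chars_in_quartet=2 acc=0x253 bytes_emitted=0
After char 2 ('w'=48): chars_in_quartet=3 acc=0x94F0 bytes_emitted=0
After char 3 ('H'=7): chars_in_quartet=4 acc=0x253C07 -> emit 25 3C 07, reset; bytes_emitted=3
After char 4 ('0'=52): chars_in_quartet=1 acc=0x34 bytes_emitted=3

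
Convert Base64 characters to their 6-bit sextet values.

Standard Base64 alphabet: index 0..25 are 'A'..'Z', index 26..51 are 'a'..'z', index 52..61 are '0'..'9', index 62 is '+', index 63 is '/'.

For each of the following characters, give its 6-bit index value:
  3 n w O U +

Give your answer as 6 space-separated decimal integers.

Answer: 55 39 48 14 20 62

Derivation:
'3': 0..9 range, 52 + ord('3') − ord('0') = 55
'n': a..z range, 26 + ord('n') − ord('a') = 39
'w': a..z range, 26 + ord('w') − ord('a') = 48
'O': A..Z range, ord('O') − ord('A') = 14
'U': A..Z range, ord('U') − ord('A') = 20
'+': index 62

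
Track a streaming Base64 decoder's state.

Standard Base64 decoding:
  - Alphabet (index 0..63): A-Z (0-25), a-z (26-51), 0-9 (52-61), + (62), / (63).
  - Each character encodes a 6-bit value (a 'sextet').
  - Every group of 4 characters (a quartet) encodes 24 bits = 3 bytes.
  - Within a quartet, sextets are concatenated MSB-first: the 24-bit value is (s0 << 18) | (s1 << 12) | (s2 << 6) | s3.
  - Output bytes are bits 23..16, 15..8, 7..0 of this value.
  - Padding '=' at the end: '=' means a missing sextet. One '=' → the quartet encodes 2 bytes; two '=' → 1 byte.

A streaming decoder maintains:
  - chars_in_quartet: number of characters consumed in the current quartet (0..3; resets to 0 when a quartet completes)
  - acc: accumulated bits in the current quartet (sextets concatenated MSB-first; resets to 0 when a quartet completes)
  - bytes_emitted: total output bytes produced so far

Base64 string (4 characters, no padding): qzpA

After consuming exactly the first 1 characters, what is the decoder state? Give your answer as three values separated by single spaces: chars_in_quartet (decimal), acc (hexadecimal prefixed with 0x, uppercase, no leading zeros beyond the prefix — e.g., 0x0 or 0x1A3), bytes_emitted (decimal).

After char 0 ('q'=42): chars_in_quartet=1 acc=0x2A bytes_emitted=0

Answer: 1 0x2A 0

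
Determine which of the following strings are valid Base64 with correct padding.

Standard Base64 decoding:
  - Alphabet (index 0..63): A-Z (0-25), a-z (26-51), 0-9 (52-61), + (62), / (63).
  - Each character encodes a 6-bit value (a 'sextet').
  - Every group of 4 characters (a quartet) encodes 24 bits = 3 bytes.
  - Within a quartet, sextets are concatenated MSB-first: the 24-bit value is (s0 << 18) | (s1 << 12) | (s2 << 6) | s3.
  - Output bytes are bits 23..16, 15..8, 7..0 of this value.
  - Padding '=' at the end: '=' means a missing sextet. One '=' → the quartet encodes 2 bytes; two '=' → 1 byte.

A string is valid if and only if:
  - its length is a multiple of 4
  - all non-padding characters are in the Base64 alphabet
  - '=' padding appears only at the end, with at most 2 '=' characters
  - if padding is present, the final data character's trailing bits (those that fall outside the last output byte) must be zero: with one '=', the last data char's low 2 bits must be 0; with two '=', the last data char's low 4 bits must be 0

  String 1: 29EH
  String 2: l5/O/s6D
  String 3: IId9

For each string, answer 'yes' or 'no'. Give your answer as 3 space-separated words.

String 1: '29EH' → valid
String 2: 'l5/O/s6D' → valid
String 3: 'IId9' → valid

Answer: yes yes yes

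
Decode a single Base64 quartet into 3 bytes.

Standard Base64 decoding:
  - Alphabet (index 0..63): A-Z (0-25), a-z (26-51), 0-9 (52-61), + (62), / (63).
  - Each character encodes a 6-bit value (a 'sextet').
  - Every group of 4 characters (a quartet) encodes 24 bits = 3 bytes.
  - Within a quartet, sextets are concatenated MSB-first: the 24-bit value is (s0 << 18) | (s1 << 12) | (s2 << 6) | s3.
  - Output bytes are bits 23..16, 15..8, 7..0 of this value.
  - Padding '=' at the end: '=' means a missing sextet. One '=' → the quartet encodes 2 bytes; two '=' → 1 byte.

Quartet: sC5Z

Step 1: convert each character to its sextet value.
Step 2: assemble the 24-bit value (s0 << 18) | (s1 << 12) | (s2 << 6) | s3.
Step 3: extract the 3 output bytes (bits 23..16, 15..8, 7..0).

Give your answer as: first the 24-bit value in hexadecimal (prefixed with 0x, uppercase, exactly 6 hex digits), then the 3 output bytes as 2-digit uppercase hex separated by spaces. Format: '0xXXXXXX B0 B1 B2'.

Answer: 0xB02E59 B0 2E 59

Derivation:
Sextets: s=44, C=2, 5=57, Z=25
24-bit: (44<<18) | (2<<12) | (57<<6) | 25
      = 0xB00000 | 0x002000 | 0x000E40 | 0x000019
      = 0xB02E59
Bytes: (v>>16)&0xFF=B0, (v>>8)&0xFF=2E, v&0xFF=59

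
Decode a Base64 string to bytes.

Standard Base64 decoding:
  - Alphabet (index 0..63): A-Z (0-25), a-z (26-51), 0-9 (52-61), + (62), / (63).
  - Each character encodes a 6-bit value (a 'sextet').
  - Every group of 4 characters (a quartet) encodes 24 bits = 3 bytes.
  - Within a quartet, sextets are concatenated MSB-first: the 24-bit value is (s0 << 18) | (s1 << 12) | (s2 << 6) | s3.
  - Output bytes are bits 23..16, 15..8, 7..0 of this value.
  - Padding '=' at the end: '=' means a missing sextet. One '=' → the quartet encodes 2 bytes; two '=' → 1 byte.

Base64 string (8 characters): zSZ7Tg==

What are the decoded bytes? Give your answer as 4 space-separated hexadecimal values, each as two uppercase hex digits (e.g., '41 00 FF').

Answer: CD 26 7B 4E

Derivation:
After char 0 ('z'=51): chars_in_quartet=1 acc=0x33 bytes_emitted=0
After char 1 ('S'=18): chars_in_quartet=2 acc=0xCD2 bytes_emitted=0
After char 2 ('Z'=25): chars_in_quartet=3 acc=0x33499 bytes_emitted=0
After char 3 ('7'=59): chars_in_quartet=4 acc=0xCD267B -> emit CD 26 7B, reset; bytes_emitted=3
After char 4 ('T'=19): chars_in_quartet=1 acc=0x13 bytes_emitted=3
After char 5 ('g'=32): chars_in_quartet=2 acc=0x4E0 bytes_emitted=3
Padding '==': partial quartet acc=0x4E0 -> emit 4E; bytes_emitted=4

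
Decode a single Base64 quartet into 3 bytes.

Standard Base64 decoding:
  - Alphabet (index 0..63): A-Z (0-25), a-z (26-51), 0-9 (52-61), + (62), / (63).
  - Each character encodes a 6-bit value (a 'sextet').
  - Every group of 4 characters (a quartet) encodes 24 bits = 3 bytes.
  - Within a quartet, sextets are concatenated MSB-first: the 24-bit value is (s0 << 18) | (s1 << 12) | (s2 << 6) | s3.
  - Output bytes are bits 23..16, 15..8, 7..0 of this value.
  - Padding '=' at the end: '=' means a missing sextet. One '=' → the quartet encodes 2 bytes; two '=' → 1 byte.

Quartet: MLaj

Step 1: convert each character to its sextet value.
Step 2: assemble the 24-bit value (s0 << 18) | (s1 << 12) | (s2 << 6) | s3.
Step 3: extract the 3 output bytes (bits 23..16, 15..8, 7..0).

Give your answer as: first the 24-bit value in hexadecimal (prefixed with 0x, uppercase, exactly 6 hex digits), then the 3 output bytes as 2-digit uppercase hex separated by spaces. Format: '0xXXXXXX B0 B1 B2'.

Answer: 0x30B6A3 30 B6 A3

Derivation:
Sextets: M=12, L=11, a=26, j=35
24-bit: (12<<18) | (11<<12) | (26<<6) | 35
      = 0x300000 | 0x00B000 | 0x000680 | 0x000023
      = 0x30B6A3
Bytes: (v>>16)&0xFF=30, (v>>8)&0xFF=B6, v&0xFF=A3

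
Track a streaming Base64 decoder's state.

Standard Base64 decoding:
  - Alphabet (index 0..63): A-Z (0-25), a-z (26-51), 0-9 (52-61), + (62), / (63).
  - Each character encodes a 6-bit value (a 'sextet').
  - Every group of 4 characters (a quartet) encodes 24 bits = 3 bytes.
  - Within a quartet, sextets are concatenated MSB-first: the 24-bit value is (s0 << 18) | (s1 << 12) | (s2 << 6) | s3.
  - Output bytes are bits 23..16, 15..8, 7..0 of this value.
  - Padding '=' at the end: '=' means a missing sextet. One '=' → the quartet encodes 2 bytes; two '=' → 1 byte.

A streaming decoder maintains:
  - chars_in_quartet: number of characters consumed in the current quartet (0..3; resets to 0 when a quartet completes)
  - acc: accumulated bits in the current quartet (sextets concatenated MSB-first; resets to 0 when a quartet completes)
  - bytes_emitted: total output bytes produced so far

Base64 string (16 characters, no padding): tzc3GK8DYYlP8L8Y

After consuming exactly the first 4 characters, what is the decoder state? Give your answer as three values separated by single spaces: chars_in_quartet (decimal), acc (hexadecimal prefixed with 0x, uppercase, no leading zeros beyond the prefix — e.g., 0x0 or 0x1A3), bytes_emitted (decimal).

After char 0 ('t'=45): chars_in_quartet=1 acc=0x2D bytes_emitted=0
After char 1 ('z'=51): chars_in_quartet=2 acc=0xB73 bytes_emitted=0
After char 2 ('c'=28): chars_in_quartet=3 acc=0x2DCDC bytes_emitted=0
After char 3 ('3'=55): chars_in_quartet=4 acc=0xB73737 -> emit B7 37 37, reset; bytes_emitted=3

Answer: 0 0x0 3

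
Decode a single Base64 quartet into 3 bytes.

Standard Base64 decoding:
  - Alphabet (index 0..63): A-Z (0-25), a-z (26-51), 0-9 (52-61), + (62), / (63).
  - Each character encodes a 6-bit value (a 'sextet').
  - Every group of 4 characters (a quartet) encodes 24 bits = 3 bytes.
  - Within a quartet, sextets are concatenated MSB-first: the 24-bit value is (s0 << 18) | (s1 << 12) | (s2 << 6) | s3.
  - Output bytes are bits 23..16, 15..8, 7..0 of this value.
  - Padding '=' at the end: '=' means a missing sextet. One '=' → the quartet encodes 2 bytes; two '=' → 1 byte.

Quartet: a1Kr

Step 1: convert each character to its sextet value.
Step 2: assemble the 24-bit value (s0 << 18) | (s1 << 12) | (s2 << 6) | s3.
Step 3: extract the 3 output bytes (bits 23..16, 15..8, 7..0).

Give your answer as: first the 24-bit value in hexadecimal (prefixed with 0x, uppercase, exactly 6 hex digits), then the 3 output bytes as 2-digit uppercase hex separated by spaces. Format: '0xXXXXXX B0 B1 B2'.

Answer: 0x6B52AB 6B 52 AB

Derivation:
Sextets: a=26, 1=53, K=10, r=43
24-bit: (26<<18) | (53<<12) | (10<<6) | 43
      = 0x680000 | 0x035000 | 0x000280 | 0x00002B
      = 0x6B52AB
Bytes: (v>>16)&0xFF=6B, (v>>8)&0xFF=52, v&0xFF=AB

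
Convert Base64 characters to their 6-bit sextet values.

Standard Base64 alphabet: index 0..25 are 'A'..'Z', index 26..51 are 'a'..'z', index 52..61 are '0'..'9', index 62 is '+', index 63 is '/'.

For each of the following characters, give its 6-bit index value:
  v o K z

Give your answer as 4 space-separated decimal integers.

Answer: 47 40 10 51

Derivation:
'v': a..z range, 26 + ord('v') − ord('a') = 47
'o': a..z range, 26 + ord('o') − ord('a') = 40
'K': A..Z range, ord('K') − ord('A') = 10
'z': a..z range, 26 + ord('z') − ord('a') = 51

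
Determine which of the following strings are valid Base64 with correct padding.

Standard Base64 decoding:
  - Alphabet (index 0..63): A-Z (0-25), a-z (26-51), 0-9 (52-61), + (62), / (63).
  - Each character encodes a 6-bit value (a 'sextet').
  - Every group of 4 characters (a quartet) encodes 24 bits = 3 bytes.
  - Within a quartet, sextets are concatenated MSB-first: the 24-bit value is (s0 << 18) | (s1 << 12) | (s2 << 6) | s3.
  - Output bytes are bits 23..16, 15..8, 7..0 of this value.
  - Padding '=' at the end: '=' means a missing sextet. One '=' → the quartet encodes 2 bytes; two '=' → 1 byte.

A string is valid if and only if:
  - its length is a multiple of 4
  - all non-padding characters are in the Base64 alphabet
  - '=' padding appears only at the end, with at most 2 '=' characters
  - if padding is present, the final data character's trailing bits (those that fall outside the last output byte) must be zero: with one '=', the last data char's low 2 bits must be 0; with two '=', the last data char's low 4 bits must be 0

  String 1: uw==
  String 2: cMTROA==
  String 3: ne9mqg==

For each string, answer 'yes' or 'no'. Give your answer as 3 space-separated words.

String 1: 'uw==' → valid
String 2: 'cMTROA==' → valid
String 3: 'ne9mqg==' → valid

Answer: yes yes yes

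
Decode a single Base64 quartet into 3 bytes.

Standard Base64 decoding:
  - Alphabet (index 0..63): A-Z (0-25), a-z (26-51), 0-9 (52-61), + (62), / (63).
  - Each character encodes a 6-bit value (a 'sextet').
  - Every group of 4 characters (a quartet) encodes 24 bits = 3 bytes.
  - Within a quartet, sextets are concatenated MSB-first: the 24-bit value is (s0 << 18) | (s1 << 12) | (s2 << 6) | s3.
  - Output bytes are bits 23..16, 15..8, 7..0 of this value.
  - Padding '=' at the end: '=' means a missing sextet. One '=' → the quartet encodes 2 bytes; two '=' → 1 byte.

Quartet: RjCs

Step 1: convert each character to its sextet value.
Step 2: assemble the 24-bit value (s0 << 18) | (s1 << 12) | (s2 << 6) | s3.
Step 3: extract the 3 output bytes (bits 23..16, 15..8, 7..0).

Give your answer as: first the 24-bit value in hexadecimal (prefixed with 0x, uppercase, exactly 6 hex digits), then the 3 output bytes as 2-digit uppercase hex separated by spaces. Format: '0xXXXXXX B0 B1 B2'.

Answer: 0x4630AC 46 30 AC

Derivation:
Sextets: R=17, j=35, C=2, s=44
24-bit: (17<<18) | (35<<12) | (2<<6) | 44
      = 0x440000 | 0x023000 | 0x000080 | 0x00002C
      = 0x4630AC
Bytes: (v>>16)&0xFF=46, (v>>8)&0xFF=30, v&0xFF=AC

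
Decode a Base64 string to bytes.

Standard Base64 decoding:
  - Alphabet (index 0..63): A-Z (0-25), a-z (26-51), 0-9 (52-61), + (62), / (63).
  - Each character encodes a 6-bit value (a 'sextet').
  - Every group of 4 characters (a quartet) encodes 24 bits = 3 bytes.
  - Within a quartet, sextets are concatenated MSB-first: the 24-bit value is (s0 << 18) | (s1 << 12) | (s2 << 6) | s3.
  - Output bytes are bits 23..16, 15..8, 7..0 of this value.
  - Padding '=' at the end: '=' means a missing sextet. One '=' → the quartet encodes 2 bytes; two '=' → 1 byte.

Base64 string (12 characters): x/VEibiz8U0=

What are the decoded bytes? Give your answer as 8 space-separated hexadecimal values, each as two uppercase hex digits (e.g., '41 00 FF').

Answer: C7 F5 44 89 B8 B3 F1 4D

Derivation:
After char 0 ('x'=49): chars_in_quartet=1 acc=0x31 bytes_emitted=0
After char 1 ('/'=63): chars_in_quartet=2 acc=0xC7F bytes_emitted=0
After char 2 ('V'=21): chars_in_quartet=3 acc=0x31FD5 bytes_emitted=0
After char 3 ('E'=4): chars_in_quartet=4 acc=0xC7F544 -> emit C7 F5 44, reset; bytes_emitted=3
After char 4 ('i'=34): chars_in_quartet=1 acc=0x22 bytes_emitted=3
After char 5 ('b'=27): chars_in_quartet=2 acc=0x89B bytes_emitted=3
After char 6 ('i'=34): chars_in_quartet=3 acc=0x226E2 bytes_emitted=3
After char 7 ('z'=51): chars_in_quartet=4 acc=0x89B8B3 -> emit 89 B8 B3, reset; bytes_emitted=6
After char 8 ('8'=60): chars_in_quartet=1 acc=0x3C bytes_emitted=6
After char 9 ('U'=20): chars_in_quartet=2 acc=0xF14 bytes_emitted=6
After char 10 ('0'=52): chars_in_quartet=3 acc=0x3C534 bytes_emitted=6
Padding '=': partial quartet acc=0x3C534 -> emit F1 4D; bytes_emitted=8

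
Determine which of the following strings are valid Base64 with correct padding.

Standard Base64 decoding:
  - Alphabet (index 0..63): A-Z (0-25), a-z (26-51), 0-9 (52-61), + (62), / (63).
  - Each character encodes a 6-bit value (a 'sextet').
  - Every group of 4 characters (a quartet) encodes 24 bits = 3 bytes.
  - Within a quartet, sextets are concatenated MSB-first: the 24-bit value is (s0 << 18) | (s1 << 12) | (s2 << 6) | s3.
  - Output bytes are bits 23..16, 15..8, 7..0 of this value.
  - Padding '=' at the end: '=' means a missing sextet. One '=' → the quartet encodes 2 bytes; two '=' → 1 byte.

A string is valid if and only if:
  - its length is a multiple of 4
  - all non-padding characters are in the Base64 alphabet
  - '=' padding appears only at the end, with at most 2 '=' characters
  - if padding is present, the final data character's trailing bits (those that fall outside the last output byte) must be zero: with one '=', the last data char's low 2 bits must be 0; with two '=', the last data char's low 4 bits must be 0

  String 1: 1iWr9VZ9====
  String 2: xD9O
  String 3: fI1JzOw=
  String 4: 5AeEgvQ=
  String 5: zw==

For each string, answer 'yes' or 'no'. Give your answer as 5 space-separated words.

Answer: no yes yes yes yes

Derivation:
String 1: '1iWr9VZ9====' → invalid (4 pad chars (max 2))
String 2: 'xD9O' → valid
String 3: 'fI1JzOw=' → valid
String 4: '5AeEgvQ=' → valid
String 5: 'zw==' → valid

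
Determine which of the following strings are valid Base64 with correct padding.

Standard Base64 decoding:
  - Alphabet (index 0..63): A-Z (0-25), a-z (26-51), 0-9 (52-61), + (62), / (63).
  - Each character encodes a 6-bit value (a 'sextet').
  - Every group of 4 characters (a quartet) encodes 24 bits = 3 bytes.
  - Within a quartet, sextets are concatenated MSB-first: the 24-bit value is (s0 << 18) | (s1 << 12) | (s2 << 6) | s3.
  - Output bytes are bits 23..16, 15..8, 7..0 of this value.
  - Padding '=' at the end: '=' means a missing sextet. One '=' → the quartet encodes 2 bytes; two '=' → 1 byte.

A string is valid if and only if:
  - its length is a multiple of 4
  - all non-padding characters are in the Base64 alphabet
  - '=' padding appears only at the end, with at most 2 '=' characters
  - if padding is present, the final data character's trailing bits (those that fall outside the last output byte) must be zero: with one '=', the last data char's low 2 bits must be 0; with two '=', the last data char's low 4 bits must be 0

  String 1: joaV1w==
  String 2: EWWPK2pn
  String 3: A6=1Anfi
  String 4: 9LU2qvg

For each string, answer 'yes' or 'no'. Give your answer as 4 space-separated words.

String 1: 'joaV1w==' → valid
String 2: 'EWWPK2pn' → valid
String 3: 'A6=1Anfi' → invalid (bad char(s): ['=']; '=' in middle)
String 4: '9LU2qvg' → invalid (len=7 not mult of 4)

Answer: yes yes no no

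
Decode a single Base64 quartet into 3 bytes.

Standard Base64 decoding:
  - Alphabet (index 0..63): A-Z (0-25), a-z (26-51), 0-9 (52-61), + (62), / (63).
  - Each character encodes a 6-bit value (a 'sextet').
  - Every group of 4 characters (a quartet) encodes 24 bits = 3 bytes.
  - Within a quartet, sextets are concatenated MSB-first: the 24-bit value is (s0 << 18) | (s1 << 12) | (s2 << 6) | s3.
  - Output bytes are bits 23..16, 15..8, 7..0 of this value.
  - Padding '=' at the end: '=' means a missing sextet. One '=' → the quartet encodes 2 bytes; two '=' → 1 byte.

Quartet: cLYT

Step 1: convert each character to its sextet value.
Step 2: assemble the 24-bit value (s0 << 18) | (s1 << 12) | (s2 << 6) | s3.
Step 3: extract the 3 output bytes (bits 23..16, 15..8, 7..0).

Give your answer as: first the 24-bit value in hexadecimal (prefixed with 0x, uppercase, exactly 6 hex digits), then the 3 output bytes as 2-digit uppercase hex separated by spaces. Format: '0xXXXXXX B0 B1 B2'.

Sextets: c=28, L=11, Y=24, T=19
24-bit: (28<<18) | (11<<12) | (24<<6) | 19
      = 0x700000 | 0x00B000 | 0x000600 | 0x000013
      = 0x70B613
Bytes: (v>>16)&0xFF=70, (v>>8)&0xFF=B6, v&0xFF=13

Answer: 0x70B613 70 B6 13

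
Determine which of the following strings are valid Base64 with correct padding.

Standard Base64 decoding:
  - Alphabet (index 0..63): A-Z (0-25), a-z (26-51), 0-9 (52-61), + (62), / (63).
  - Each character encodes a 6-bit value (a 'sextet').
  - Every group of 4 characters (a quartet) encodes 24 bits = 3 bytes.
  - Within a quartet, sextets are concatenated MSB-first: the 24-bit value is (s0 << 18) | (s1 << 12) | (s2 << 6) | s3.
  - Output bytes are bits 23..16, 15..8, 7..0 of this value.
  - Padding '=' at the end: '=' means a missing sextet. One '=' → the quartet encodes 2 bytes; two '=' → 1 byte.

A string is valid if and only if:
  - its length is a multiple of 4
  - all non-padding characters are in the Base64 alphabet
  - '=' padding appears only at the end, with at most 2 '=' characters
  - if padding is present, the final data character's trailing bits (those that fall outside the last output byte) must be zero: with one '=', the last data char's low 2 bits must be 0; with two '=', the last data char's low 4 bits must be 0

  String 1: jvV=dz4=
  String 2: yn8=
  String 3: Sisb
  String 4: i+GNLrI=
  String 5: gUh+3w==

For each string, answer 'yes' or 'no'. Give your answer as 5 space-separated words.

String 1: 'jvV=dz4=' → invalid (bad char(s): ['=']; '=' in middle)
String 2: 'yn8=' → valid
String 3: 'Sisb' → valid
String 4: 'i+GNLrI=' → valid
String 5: 'gUh+3w==' → valid

Answer: no yes yes yes yes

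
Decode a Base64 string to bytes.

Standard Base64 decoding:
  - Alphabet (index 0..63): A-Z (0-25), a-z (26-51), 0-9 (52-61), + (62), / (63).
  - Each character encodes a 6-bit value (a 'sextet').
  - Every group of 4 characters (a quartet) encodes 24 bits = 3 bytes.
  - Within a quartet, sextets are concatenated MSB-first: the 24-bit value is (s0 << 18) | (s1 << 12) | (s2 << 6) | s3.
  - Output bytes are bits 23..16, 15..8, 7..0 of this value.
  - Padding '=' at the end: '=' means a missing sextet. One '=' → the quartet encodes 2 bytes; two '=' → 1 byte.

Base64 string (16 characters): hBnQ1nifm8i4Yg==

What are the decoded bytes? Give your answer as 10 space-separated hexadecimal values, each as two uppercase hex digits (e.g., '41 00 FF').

Answer: 84 19 D0 D6 78 9F 9B C8 B8 62

Derivation:
After char 0 ('h'=33): chars_in_quartet=1 acc=0x21 bytes_emitted=0
After char 1 ('B'=1): chars_in_quartet=2 acc=0x841 bytes_emitted=0
After char 2 ('n'=39): chars_in_quartet=3 acc=0x21067 bytes_emitted=0
After char 3 ('Q'=16): chars_in_quartet=4 acc=0x8419D0 -> emit 84 19 D0, reset; bytes_emitted=3
After char 4 ('1'=53): chars_in_quartet=1 acc=0x35 bytes_emitted=3
After char 5 ('n'=39): chars_in_quartet=2 acc=0xD67 bytes_emitted=3
After char 6 ('i'=34): chars_in_quartet=3 acc=0x359E2 bytes_emitted=3
After char 7 ('f'=31): chars_in_quartet=4 acc=0xD6789F -> emit D6 78 9F, reset; bytes_emitted=6
After char 8 ('m'=38): chars_in_quartet=1 acc=0x26 bytes_emitted=6
After char 9 ('8'=60): chars_in_quartet=2 acc=0x9BC bytes_emitted=6
After char 10 ('i'=34): chars_in_quartet=3 acc=0x26F22 bytes_emitted=6
After char 11 ('4'=56): chars_in_quartet=4 acc=0x9BC8B8 -> emit 9B C8 B8, reset; bytes_emitted=9
After char 12 ('Y'=24): chars_in_quartet=1 acc=0x18 bytes_emitted=9
After char 13 ('g'=32): chars_in_quartet=2 acc=0x620 bytes_emitted=9
Padding '==': partial quartet acc=0x620 -> emit 62; bytes_emitted=10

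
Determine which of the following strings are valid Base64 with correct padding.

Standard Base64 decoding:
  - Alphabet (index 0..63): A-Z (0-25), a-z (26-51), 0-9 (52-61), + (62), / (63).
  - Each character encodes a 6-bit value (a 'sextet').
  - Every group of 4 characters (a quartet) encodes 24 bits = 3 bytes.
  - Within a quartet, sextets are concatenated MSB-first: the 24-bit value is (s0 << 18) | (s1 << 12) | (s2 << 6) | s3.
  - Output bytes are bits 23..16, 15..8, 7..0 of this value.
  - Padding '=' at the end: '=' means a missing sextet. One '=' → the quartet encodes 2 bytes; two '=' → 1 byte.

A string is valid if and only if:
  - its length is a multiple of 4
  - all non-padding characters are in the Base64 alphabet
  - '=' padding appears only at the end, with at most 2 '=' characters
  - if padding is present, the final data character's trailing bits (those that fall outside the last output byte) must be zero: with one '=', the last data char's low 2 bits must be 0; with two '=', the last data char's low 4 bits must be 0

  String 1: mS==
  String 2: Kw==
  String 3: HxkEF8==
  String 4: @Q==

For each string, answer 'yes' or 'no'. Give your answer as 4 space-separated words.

Answer: no yes no no

Derivation:
String 1: 'mS==' → invalid (bad trailing bits)
String 2: 'Kw==' → valid
String 3: 'HxkEF8==' → invalid (bad trailing bits)
String 4: '@Q==' → invalid (bad char(s): ['@'])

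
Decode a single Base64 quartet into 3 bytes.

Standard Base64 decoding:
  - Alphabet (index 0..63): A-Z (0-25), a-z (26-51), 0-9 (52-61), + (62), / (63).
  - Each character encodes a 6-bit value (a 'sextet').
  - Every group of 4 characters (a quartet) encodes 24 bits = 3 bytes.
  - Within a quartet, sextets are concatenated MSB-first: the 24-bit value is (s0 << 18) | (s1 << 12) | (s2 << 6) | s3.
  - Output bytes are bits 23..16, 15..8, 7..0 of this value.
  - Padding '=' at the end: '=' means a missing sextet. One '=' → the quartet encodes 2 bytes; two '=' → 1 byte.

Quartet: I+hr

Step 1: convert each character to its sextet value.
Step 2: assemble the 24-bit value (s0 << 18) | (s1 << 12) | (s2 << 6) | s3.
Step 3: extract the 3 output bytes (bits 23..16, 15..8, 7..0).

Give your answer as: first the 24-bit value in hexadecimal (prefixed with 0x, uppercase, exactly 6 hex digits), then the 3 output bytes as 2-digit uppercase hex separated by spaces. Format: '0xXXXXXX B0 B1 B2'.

Answer: 0x23E86B 23 E8 6B

Derivation:
Sextets: I=8, +=62, h=33, r=43
24-bit: (8<<18) | (62<<12) | (33<<6) | 43
      = 0x200000 | 0x03E000 | 0x000840 | 0x00002B
      = 0x23E86B
Bytes: (v>>16)&0xFF=23, (v>>8)&0xFF=E8, v&0xFF=6B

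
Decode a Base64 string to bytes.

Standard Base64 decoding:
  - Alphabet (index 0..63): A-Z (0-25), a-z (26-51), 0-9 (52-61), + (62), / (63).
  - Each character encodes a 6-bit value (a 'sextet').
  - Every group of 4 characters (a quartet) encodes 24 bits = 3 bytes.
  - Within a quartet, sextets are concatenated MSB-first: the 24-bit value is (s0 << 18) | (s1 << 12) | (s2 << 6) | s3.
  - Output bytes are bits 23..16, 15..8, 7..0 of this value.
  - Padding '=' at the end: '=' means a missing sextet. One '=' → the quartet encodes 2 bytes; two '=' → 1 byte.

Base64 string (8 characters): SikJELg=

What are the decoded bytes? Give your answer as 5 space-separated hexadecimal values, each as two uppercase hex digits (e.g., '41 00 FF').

After char 0 ('S'=18): chars_in_quartet=1 acc=0x12 bytes_emitted=0
After char 1 ('i'=34): chars_in_quartet=2 acc=0x4A2 bytes_emitted=0
After char 2 ('k'=36): chars_in_quartet=3 acc=0x128A4 bytes_emitted=0
After char 3 ('J'=9): chars_in_quartet=4 acc=0x4A2909 -> emit 4A 29 09, reset; bytes_emitted=3
After char 4 ('E'=4): chars_in_quartet=1 acc=0x4 bytes_emitted=3
After char 5 ('L'=11): chars_in_quartet=2 acc=0x10B bytes_emitted=3
After char 6 ('g'=32): chars_in_quartet=3 acc=0x42E0 bytes_emitted=3
Padding '=': partial quartet acc=0x42E0 -> emit 10 B8; bytes_emitted=5

Answer: 4A 29 09 10 B8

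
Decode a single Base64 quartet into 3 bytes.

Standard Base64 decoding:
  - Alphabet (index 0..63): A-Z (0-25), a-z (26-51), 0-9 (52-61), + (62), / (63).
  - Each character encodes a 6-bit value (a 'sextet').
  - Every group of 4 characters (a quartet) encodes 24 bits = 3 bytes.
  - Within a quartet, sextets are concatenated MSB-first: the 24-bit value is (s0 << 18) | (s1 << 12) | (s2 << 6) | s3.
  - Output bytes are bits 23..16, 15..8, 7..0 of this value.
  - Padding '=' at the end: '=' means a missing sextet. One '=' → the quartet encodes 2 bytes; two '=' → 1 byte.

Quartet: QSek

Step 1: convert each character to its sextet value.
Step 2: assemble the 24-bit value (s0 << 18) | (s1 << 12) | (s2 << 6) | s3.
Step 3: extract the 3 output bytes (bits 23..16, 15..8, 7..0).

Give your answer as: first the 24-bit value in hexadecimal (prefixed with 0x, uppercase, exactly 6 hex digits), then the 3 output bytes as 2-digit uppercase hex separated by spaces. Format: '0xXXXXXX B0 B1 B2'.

Sextets: Q=16, S=18, e=30, k=36
24-bit: (16<<18) | (18<<12) | (30<<6) | 36
      = 0x400000 | 0x012000 | 0x000780 | 0x000024
      = 0x4127A4
Bytes: (v>>16)&0xFF=41, (v>>8)&0xFF=27, v&0xFF=A4

Answer: 0x4127A4 41 27 A4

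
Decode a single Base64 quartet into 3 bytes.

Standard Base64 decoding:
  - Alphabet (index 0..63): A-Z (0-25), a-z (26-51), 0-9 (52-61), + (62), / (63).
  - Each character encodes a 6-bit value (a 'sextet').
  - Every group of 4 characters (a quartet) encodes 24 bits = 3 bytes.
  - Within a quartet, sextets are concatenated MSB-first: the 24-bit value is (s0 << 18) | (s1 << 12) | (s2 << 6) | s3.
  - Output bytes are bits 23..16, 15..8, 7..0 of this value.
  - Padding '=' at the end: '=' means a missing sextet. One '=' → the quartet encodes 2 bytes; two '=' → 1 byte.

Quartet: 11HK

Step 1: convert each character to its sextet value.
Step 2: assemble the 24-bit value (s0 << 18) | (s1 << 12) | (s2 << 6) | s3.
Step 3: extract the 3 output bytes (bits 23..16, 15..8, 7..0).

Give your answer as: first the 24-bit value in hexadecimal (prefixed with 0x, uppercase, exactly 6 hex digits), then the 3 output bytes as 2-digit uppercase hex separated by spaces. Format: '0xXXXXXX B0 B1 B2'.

Sextets: 1=53, 1=53, H=7, K=10
24-bit: (53<<18) | (53<<12) | (7<<6) | 10
      = 0xD40000 | 0x035000 | 0x0001C0 | 0x00000A
      = 0xD751CA
Bytes: (v>>16)&0xFF=D7, (v>>8)&0xFF=51, v&0xFF=CA

Answer: 0xD751CA D7 51 CA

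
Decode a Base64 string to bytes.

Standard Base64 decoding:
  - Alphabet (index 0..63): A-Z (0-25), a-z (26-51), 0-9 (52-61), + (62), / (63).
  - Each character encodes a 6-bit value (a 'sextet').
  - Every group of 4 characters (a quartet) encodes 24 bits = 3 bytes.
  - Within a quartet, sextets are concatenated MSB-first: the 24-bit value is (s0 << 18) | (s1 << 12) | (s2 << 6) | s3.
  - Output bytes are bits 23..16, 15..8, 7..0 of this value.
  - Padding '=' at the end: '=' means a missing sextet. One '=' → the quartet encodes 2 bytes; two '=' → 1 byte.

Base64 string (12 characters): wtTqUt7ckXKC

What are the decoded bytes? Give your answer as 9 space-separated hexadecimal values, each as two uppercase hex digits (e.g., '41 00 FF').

After char 0 ('w'=48): chars_in_quartet=1 acc=0x30 bytes_emitted=0
After char 1 ('t'=45): chars_in_quartet=2 acc=0xC2D bytes_emitted=0
After char 2 ('T'=19): chars_in_quartet=3 acc=0x30B53 bytes_emitted=0
After char 3 ('q'=42): chars_in_quartet=4 acc=0xC2D4EA -> emit C2 D4 EA, reset; bytes_emitted=3
After char 4 ('U'=20): chars_in_quartet=1 acc=0x14 bytes_emitted=3
After char 5 ('t'=45): chars_in_quartet=2 acc=0x52D bytes_emitted=3
After char 6 ('7'=59): chars_in_quartet=3 acc=0x14B7B bytes_emitted=3
After char 7 ('c'=28): chars_in_quartet=4 acc=0x52DEDC -> emit 52 DE DC, reset; bytes_emitted=6
After char 8 ('k'=36): chars_in_quartet=1 acc=0x24 bytes_emitted=6
After char 9 ('X'=23): chars_in_quartet=2 acc=0x917 bytes_emitted=6
After char 10 ('K'=10): chars_in_quartet=3 acc=0x245CA bytes_emitted=6
After char 11 ('C'=2): chars_in_quartet=4 acc=0x917282 -> emit 91 72 82, reset; bytes_emitted=9

Answer: C2 D4 EA 52 DE DC 91 72 82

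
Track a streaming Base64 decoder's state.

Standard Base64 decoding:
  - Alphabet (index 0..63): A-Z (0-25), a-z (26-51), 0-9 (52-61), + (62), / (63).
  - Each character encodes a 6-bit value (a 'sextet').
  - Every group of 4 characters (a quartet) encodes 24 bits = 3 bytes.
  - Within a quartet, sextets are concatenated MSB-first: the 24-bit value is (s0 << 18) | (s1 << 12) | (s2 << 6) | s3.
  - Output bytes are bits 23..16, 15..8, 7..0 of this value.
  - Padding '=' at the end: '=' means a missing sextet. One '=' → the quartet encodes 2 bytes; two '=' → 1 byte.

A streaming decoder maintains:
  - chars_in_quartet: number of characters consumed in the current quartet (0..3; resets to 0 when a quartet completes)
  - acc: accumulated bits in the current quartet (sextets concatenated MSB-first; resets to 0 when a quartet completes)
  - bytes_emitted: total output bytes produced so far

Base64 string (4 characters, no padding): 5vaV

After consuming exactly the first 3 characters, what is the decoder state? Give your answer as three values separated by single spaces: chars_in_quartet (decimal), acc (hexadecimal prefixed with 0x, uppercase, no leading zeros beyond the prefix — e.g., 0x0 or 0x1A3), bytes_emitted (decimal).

After char 0 ('5'=57): chars_in_quartet=1 acc=0x39 bytes_emitted=0
After char 1 ('v'=47): chars_in_quartet=2 acc=0xE6F bytes_emitted=0
After char 2 ('a'=26): chars_in_quartet=3 acc=0x39BDA bytes_emitted=0

Answer: 3 0x39BDA 0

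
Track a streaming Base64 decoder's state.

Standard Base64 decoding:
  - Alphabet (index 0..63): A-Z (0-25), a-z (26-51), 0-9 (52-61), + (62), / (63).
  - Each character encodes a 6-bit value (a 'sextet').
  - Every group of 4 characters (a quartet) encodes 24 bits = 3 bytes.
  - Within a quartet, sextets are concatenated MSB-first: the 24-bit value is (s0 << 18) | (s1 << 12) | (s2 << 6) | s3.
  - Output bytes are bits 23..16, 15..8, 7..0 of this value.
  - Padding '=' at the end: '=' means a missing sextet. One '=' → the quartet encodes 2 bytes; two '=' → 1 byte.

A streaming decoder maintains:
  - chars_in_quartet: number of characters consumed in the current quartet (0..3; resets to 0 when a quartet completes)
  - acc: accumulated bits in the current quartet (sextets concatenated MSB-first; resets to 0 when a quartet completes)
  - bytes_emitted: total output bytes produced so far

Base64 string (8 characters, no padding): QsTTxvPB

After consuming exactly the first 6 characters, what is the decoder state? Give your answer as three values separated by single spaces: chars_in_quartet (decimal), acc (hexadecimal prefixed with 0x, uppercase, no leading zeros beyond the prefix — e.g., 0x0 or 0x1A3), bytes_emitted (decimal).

Answer: 2 0xC6F 3

Derivation:
After char 0 ('Q'=16): chars_in_quartet=1 acc=0x10 bytes_emitted=0
After char 1 ('s'=44): chars_in_quartet=2 acc=0x42C bytes_emitted=0
After char 2 ('T'=19): chars_in_quartet=3 acc=0x10B13 bytes_emitted=0
After char 3 ('T'=19): chars_in_quartet=4 acc=0x42C4D3 -> emit 42 C4 D3, reset; bytes_emitted=3
After char 4 ('x'=49): chars_in_quartet=1 acc=0x31 bytes_emitted=3
After char 5 ('v'=47): chars_in_quartet=2 acc=0xC6F bytes_emitted=3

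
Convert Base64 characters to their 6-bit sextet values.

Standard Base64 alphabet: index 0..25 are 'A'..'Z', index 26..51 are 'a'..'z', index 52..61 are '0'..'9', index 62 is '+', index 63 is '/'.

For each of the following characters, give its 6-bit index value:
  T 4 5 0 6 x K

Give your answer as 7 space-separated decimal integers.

'T': A..Z range, ord('T') − ord('A') = 19
'4': 0..9 range, 52 + ord('4') − ord('0') = 56
'5': 0..9 range, 52 + ord('5') − ord('0') = 57
'0': 0..9 range, 52 + ord('0') − ord('0') = 52
'6': 0..9 range, 52 + ord('6') − ord('0') = 58
'x': a..z range, 26 + ord('x') − ord('a') = 49
'K': A..Z range, ord('K') − ord('A') = 10

Answer: 19 56 57 52 58 49 10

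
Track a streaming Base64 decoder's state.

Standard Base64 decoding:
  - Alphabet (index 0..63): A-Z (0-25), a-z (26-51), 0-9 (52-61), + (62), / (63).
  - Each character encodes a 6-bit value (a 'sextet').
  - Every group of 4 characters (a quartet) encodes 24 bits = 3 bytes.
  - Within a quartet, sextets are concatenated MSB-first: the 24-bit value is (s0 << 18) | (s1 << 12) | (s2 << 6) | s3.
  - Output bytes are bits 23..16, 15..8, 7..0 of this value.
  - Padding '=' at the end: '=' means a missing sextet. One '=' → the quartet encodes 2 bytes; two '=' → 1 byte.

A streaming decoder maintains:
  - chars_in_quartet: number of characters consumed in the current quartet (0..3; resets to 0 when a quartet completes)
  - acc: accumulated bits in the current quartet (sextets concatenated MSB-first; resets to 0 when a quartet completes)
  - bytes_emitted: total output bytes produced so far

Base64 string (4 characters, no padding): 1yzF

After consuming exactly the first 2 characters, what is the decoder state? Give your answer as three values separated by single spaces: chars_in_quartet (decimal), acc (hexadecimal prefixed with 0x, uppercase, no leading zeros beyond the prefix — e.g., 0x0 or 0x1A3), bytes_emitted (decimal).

Answer: 2 0xD72 0

Derivation:
After char 0 ('1'=53): chars_in_quartet=1 acc=0x35 bytes_emitted=0
After char 1 ('y'=50): chars_in_quartet=2 acc=0xD72 bytes_emitted=0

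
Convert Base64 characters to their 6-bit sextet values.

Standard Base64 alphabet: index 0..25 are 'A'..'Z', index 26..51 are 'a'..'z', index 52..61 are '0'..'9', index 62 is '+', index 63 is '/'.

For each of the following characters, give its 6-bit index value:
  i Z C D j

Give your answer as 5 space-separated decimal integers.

'i': a..z range, 26 + ord('i') − ord('a') = 34
'Z': A..Z range, ord('Z') − ord('A') = 25
'C': A..Z range, ord('C') − ord('A') = 2
'D': A..Z range, ord('D') − ord('A') = 3
'j': a..z range, 26 + ord('j') − ord('a') = 35

Answer: 34 25 2 3 35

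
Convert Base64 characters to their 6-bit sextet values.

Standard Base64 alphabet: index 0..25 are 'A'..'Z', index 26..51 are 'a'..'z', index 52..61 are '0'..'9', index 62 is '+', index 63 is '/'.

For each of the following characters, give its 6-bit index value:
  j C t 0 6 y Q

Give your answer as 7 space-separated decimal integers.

Answer: 35 2 45 52 58 50 16

Derivation:
'j': a..z range, 26 + ord('j') − ord('a') = 35
'C': A..Z range, ord('C') − ord('A') = 2
't': a..z range, 26 + ord('t') − ord('a') = 45
'0': 0..9 range, 52 + ord('0') − ord('0') = 52
'6': 0..9 range, 52 + ord('6') − ord('0') = 58
'y': a..z range, 26 + ord('y') − ord('a') = 50
'Q': A..Z range, ord('Q') − ord('A') = 16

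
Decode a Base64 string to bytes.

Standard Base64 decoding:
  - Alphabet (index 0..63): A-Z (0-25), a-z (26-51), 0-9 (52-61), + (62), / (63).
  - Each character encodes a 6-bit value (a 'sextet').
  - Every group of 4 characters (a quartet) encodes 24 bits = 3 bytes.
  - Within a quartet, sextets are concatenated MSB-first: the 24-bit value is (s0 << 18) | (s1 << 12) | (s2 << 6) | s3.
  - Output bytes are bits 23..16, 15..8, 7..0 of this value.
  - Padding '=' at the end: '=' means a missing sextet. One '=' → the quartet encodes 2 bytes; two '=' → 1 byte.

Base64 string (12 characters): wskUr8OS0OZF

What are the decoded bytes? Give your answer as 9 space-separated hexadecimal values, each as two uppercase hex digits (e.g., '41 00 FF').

Answer: C2 C9 14 AF C3 92 D0 E6 45

Derivation:
After char 0 ('w'=48): chars_in_quartet=1 acc=0x30 bytes_emitted=0
After char 1 ('s'=44): chars_in_quartet=2 acc=0xC2C bytes_emitted=0
After char 2 ('k'=36): chars_in_quartet=3 acc=0x30B24 bytes_emitted=0
After char 3 ('U'=20): chars_in_quartet=4 acc=0xC2C914 -> emit C2 C9 14, reset; bytes_emitted=3
After char 4 ('r'=43): chars_in_quartet=1 acc=0x2B bytes_emitted=3
After char 5 ('8'=60): chars_in_quartet=2 acc=0xAFC bytes_emitted=3
After char 6 ('O'=14): chars_in_quartet=3 acc=0x2BF0E bytes_emitted=3
After char 7 ('S'=18): chars_in_quartet=4 acc=0xAFC392 -> emit AF C3 92, reset; bytes_emitted=6
After char 8 ('0'=52): chars_in_quartet=1 acc=0x34 bytes_emitted=6
After char 9 ('O'=14): chars_in_quartet=2 acc=0xD0E bytes_emitted=6
After char 10 ('Z'=25): chars_in_quartet=3 acc=0x34399 bytes_emitted=6
After char 11 ('F'=5): chars_in_quartet=4 acc=0xD0E645 -> emit D0 E6 45, reset; bytes_emitted=9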